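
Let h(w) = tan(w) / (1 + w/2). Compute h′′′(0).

Take the Cauchy product of the two expansions.
From the series, [w^3] h = 7/12; multiply by 3! = 6 to get 7/2.

7/2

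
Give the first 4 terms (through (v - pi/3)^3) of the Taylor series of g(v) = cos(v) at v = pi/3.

sqrt(3)*(v - pi/3)^3/12 - (v - pi/3)^2/4 - sqrt(3)*(v - pi/3)/2 + 1/2

[(v - pi/3)^0] = 1/2;  [(v - pi/3)^1] = -sqrt(3)/2;  [(v - pi/3)^2] = -1/4;  [(v - pi/3)^3] = sqrt(3)/12.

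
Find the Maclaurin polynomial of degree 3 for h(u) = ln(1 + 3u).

9*u^3 - 9*u^2/2 + 3*u

[u^0] = 0;  [u^1] = 3;  [u^2] = -9/2;  [u^3] = 9.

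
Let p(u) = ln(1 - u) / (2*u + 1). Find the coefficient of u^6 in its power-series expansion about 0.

Expand 1/(denominator) as a geometric series and multiply by the numerator's series.
[u^0] = 0;  [u^1] = -1;  [u^2] = 3/2;  [u^3] = -10/3;  [u^4] = 77/12;  [u^5] = -391/30;  [u^6] = 259/10.

259/10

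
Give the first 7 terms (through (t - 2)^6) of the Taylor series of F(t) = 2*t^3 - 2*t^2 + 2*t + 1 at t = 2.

F(2) = 13
F′(2) = 18
F′′(2) = 20
F′′′(2) = 12
F^(4)(2) = 0
F^(5)(2) = 0
F^(6)(2) = 0
Then c_k = F^(k)(2)/k! gives each Taylor coefficient.

2*(t - 2)^3 + 10*(t - 2)^2 + 18*(t - 2) + 13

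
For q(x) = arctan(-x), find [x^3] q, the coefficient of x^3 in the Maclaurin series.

[x^0] = 0;  [x^1] = -1;  [x^2] = 0;  [x^3] = 1/3.

1/3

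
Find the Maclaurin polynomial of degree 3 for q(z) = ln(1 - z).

q(0) = 0
q′(0) = -1
q′′(0) = -1
q′′′(0) = -2
The Taylor polynomial is Σ q^(k)(0)/k! · z^k.

-z^3/3 - z^2/2 - z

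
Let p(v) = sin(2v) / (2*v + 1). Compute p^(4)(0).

Use 1/(1 - r) = Σ r^k on the denominator, then take the Cauchy product.
From the series, [v^4] p = -40/3; multiply by 4! = 24 to get -320.

-320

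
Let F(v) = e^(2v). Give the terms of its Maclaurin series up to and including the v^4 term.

2*v^4/3 + 4*v^3/3 + 2*v^2 + 2*v + 1

Apply the Taylor formula c_k = f^(k)(a)/k!.
[v^0] = 1;  [v^1] = 2;  [v^2] = 2;  [v^3] = 4/3;  [v^4] = 2/3.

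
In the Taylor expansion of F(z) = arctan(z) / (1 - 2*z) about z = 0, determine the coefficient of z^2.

2

Use 1/(1 - r) = Σ r^k on the denominator, then take the Cauchy product.
[z^0] = 0;  [z^1] = 1;  [z^2] = 2.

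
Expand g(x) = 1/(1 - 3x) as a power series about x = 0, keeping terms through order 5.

243*x^5 + 81*x^4 + 27*x^3 + 9*x^2 + 3*x + 1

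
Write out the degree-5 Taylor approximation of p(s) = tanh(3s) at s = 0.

p(0) = 0
p′(0) = 3
p′′(0) = 0
p′′′(0) = -54
p^(4)(0) = 0
p^(5)(0) = 3888
The Taylor polynomial is Σ p^(k)(0)/k! · s^k.

162*s^5/5 - 9*s^3 + 3*s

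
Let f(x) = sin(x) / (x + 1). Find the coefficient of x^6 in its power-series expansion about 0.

Use 1/(1 - r) = Σ r^k on the denominator, then take the Cauchy product.
f(0) = 0
f′(0) = 1
f′′(0) = -2
f′′′(0) = 5
f^(4)(0) = -20
f^(5)(0) = 101
f^(6)(0) = -606
Dividing each by k! gives the coefficients c_0, ..., c_6.

-101/120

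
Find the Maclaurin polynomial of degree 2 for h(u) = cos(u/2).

1 - u^2/8

Compute the successive derivatives at the expansion point and divide by k!.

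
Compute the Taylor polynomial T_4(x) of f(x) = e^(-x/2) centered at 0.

f(0) = 1
f′(0) = -1/2
f′′(0) = 1/4
f′′′(0) = -1/8
f^(4)(0) = 1/16

x^4/384 - x^3/48 + x^2/8 - x/2 + 1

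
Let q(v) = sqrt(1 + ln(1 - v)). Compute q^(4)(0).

-143/16

Let u equal the inner series; expand the outer function in u and truncate.
The coefficient of v^4 in the expansion is -143/384, so q^(4)(0) = 4! * (-143/384) = -143/16.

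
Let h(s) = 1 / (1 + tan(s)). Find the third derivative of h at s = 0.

Write 1/(1+u) = 1 - u + u^2 - u^3 + ... and substitute the series for u.
The coefficient of s^3 in the expansion is -4/3, so h′′′(0) = 3! * (-4/3) = -8.

-8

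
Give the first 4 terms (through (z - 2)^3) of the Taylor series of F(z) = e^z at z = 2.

(z - 2)^3*e^(2)/6 + (z - 2)^2*e^(2)/2 + (z - 2)*e^(2) + e^(2)

F(2) = e^(2)
F′(2) = e^(2)
F′′(2) = e^(2)
F′′′(2) = e^(2)
Then c_k = F^(k)(2)/k! gives each Taylor coefficient.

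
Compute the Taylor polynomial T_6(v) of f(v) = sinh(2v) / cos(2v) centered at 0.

48*v^5/5 + 16*v^3/3 + 2*v

Divide the numerator series by the denominator series (power-series long division).
[v^0] = 0;  [v^1] = 2;  [v^2] = 0;  [v^3] = 16/3;  [v^4] = 0;  [v^5] = 48/5;  [v^6] = 0.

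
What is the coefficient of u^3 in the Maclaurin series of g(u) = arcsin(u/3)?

Compute the successive derivatives at the expansion point and divide by k!.
g(0) = 0
g′(0) = 1/3
g′′(0) = 0
g′′′(0) = 1/27

1/162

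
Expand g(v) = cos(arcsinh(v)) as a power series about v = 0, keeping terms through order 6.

Compose series: expand the inner function first, then feed it into the outer expansion.
g(0) = 1
g′(0) = 0
g′′(0) = -1
g′′′(0) = 0
g^(4)(0) = 5
g^(5)(0) = 0
g^(6)(0) = -85

-17*v^6/144 + 5*v^4/24 - v^2/2 + 1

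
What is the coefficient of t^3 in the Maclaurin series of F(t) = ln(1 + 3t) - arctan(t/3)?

730/81

Combine the two series term by term.
F(0) = 0
F′(0) = 8/3
F′′(0) = -9
F′′′(0) = 1460/27
So c_3 = F′′′(0)/3! = 730/81.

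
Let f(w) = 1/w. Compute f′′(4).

Differentiate repeatedly and evaluate at the center.
The coefficient of (w - 4)^2 in the expansion is 1/64, so f′′(4) = 2! * (1/64) = 1/32.

1/32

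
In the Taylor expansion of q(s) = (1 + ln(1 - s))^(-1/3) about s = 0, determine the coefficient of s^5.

7051/7290

Substitute the inner expansion into the outer series and collect powers.
q(0) = 1
q′(0) = 1/3
q′′(0) = 7/9
q′′′(0) = 82/27
q^(4)(0) = 1342/81
q^(5)(0) = 28204/243
So c_5 = q^(5)(0)/5! = 7051/7290.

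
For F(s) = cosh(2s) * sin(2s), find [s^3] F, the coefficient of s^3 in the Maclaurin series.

Write out both Maclaurin series and multiply, keeping only the needed powers.

8/3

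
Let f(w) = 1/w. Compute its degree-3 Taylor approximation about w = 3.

-(w - 3)^3/81 + (w - 3)^2/27 - (w - 3)/9 + 1/3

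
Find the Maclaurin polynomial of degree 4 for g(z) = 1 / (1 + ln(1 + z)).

Write 1/(1+u) = 1 - u + u^2 - u^3 + ... and substitute the series for u.
[z^0] = 1;  [z^1] = -1;  [z^2] = 3/2;  [z^3] = -7/3;  [z^4] = 11/3.

11*z^4/3 - 7*z^3/3 + 3*z^2/2 - z + 1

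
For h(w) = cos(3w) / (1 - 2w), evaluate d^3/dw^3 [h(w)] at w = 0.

Expand each factor separately, then convolve coefficients.
The coefficient of w^3 in the expansion is -1, so h′′′(0) = 3! * (-1) = -6.

-6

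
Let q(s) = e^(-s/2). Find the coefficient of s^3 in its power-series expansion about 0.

-1/48

Apply the Taylor formula c_k = f^(k)(a)/k!.
[s^0] = 1;  [s^1] = -1/2;  [s^2] = 1/8;  [s^3] = -1/48.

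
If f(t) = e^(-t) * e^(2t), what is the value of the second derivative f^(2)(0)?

1

Write out both Maclaurin series and multiply, keeping only the needed powers.
The coefficient of t^2 in the expansion is 1/2, so f′′(0) = 2! * (1/2) = 1.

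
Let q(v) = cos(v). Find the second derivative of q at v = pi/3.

-1/2

The coefficient of (v - pi/3)^2 in the expansion is -1/4, so q′′(pi/3) = 2! * (-1/4) = -1/2.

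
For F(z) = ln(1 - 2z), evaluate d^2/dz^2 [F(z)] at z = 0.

-4

The coefficient of z^2 in the expansion is -2, so F′′(0) = 2! * (-2) = -4.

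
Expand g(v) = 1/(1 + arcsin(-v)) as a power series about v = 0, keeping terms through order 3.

Plug the Maclaurin series of the inner function into that of the outer and collect terms.
[v^0] = 1;  [v^1] = 1;  [v^2] = 1;  [v^3] = 7/6.

7*v^3/6 + v^2 + v + 1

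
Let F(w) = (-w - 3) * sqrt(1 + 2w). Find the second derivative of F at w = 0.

Multiply each power in the prefactor through the base expansion.
The coefficient of w^2 in the expansion is 1/2, so F′′(0) = 2! * (1/2) = 1.

1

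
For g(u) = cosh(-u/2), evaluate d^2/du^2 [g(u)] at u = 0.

1/4

Differentiate repeatedly and evaluate at the center.
The coefficient of u^2 in the expansion is 1/8, so g′′(0) = 2! * (1/8) = 1/4.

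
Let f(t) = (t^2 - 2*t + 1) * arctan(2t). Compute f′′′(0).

Distribute the polynomial across the series and collect like powers.
The coefficient of t^3 in the expansion is -2/3, so f′′′(0) = 3! * (-2/3) = -4.

-4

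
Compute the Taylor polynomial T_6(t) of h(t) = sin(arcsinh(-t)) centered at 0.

Compose series: expand the inner function first, then feed it into the outer expansion.

-t^5/6 + t^3/3 - t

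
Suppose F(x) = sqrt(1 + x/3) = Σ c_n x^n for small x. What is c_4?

Differentiate repeatedly and evaluate at the center.
F(0) = 1
F′(0) = 1/6
F′′(0) = -1/36
F′′′(0) = 1/72
F^(4)(0) = -5/432
So c_4 = F^(4)(0)/4! = -5/10368.

-5/10368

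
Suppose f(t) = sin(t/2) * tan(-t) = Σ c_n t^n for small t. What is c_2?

Expand each factor separately, then convolve coefficients.
f(0) = 0
f′(0) = 0
f′′(0) = -1
The Taylor polynomial is Σ f^(k)(0)/k! · t^k.

-1/2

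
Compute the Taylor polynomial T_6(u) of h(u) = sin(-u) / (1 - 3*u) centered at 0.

Multiply the numerator's expansion by the denominator's geometric series.
[u^0] = 0;  [u^1] = -1;  [u^2] = -3;  [u^3] = -53/6;  [u^4] = -53/2;  [u^5] = -9541/120;  [u^6] = -9541/40.

-9541*u^6/40 - 9541*u^5/120 - 53*u^4/2 - 53*u^3/6 - 3*u^2 - u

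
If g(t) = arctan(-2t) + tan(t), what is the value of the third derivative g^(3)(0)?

18

Add the two expansions coefficient-wise.
From the series, [t^3] g = 3; multiply by 3! = 6 to get 18.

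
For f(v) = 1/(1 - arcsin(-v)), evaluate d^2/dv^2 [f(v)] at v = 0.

2

Let u equal the inner series; expand the outer function in u and truncate.
From the series, [v^2] f = 1; multiply by 2! = 2 to get 2.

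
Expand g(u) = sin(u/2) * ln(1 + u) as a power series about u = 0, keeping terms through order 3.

-u^3/4 + u^2/2

Expand each factor separately, then convolve coefficients.
g(0) = 0
g′(0) = 0
g′′(0) = 1
g′′′(0) = -3/2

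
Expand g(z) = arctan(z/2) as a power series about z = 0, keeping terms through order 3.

g(0) = 0
g′(0) = 1/2
g′′(0) = 0
g′′′(0) = -1/4

-z^3/24 + z/2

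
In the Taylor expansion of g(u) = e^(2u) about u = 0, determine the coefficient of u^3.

g(0) = 1
g′(0) = 2
g′′(0) = 4
g′′′(0) = 8

4/3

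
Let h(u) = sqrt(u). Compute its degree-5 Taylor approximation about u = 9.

Compute the successive derivatives at the expansion point and divide by k!.
[(u - 9)^0] = 3;  [(u - 9)^1] = 1/6;  [(u - 9)^2] = -1/216;  [(u - 9)^3] = 1/3888;  [(u - 9)^4] = -5/279936;  [(u - 9)^5] = 7/5038848.

7*(u - 9)^5/5038848 - 5*(u - 9)^4/279936 + (u - 9)^3/3888 - (u - 9)^2/216 + (u - 9)/6 + 3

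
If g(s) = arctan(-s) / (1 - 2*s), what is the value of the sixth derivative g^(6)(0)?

-21408

Use 1/(1 - r) = Σ r^k on the denominator, then take the Cauchy product.
From the series, [s^6] g = -446/15; multiply by 6! = 720 to get -21408.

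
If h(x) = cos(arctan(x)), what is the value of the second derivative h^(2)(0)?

Substitute the inner expansion into the outer series and collect powers.
The coefficient of x^2 in the expansion is -1/2, so h′′(0) = 2! * (-1/2) = -1.

-1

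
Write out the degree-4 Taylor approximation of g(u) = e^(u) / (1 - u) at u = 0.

65*u^4/24 + 8*u^3/3 + 5*u^2/2 + 2*u + 1

Expand 1/(denominator) as a geometric series and multiply by the numerator's series.
g(0) = 1
g′(0) = 2
g′′(0) = 5
g′′′(0) = 16
g^(4)(0) = 65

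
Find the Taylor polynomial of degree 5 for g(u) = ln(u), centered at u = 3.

[(u - 3)^0] = ln(3);  [(u - 3)^1] = 1/3;  [(u - 3)^2] = -1/18;  [(u - 3)^3] = 1/81;  [(u - 3)^4] = -1/324;  [(u - 3)^5] = 1/1215.

(u - 3)^5/1215 - (u - 3)^4/324 + (u - 3)^3/81 - (u - 3)^2/18 + (u - 3)/3 + ln(3)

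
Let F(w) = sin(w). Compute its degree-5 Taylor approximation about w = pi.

-(w - pi)^5/120 + (w - pi)^3/6 - (w - pi)

[(w - pi)^0] = 0;  [(w - pi)^1] = -1;  [(w - pi)^2] = 0;  [(w - pi)^3] = 1/6;  [(w - pi)^4] = 0;  [(w - pi)^5] = -1/120.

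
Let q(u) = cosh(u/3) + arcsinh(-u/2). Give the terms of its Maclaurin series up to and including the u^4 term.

u^4/1944 + u^3/48 + u^2/18 - u/2 + 1

Add the two expansions coefficient-wise.
q(0) = 1
q′(0) = -1/2
q′′(0) = 1/9
q′′′(0) = 1/8
q^(4)(0) = 1/81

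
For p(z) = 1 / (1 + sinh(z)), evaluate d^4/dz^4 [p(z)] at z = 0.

Expand as Σ (-1)^k u^k with u equal to the inner function's series.
From the series, [z^4] p = 4/3; multiply by 4! = 24 to get 32.

32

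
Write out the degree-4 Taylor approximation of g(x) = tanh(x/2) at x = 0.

g(0) = 0
g′(0) = 1/2
g′′(0) = 0
g′′′(0) = -1/4
g^(4)(0) = 0
Then c_k = g^(k)(0)/k! gives each Taylor coefficient.

-x^3/24 + x/2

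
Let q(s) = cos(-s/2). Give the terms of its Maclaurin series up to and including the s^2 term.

Use the known series and substitute for the argument.
[s^0] = 1;  [s^1] = 0;  [s^2] = -1/8.

1 - s^2/8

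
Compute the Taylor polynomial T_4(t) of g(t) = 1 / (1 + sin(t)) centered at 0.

Write 1/(1+u) = 1 - u + u^2 - u^3 + ... and substitute the series for u.
[t^0] = 1;  [t^1] = -1;  [t^2] = 1;  [t^3] = -5/6;  [t^4] = 2/3.

2*t^4/3 - 5*t^3/6 + t^2 - t + 1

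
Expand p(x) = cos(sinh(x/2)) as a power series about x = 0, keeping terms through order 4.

-x^4/128 - x^2/8 + 1

Compose series: expand the inner function first, then feed it into the outer expansion.
[x^0] = 1;  [x^1] = 0;  [x^2] = -1/8;  [x^3] = 0;  [x^4] = -1/128.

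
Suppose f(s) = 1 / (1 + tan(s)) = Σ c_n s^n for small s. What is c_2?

1

Expand as Σ (-1)^k u^k with u equal to the inner function's series.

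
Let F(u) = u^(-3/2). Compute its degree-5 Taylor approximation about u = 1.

F(1) = 1
F′(1) = -3/2
F′′(1) = 15/4
F′′′(1) = -105/8
F^(4)(1) = 945/16
F^(5)(1) = -10395/32

-693*(u - 1)^5/256 + 315*(u - 1)^4/128 - 35*(u - 1)^3/16 + 15*(u - 1)^2/8 - 3*(u - 1)/2 + 1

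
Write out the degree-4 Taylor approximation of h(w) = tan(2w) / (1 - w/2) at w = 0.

Take the Cauchy product of the two expansions.
h(0) = 0
h′(0) = 2
h′′(0) = 2
h′′′(0) = 19
h^(4)(0) = 38

19*w^4/12 + 19*w^3/6 + w^2 + 2*w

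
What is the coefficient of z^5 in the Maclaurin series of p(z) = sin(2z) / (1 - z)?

14/15

Expand each factor separately, then convolve coefficients.
[z^0] = 0;  [z^1] = 2;  [z^2] = 2;  [z^3] = 2/3;  [z^4] = 2/3;  [z^5] = 14/15.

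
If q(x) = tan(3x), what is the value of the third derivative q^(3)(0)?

The coefficient of x^3 in the expansion is 9, so q′′′(0) = 3! * (9) = 54.

54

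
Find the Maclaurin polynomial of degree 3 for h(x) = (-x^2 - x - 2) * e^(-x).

Shift and add copies of the series according to the polynomial's terms.
[x^0] = -2;  [x^1] = 1;  [x^2] = -1;  [x^3] = 5/6.

5*x^3/6 - x^2 + x - 2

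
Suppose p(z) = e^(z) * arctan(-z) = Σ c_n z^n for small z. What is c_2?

Take the Cauchy product of the two expansions.
p(0) = 0
p′(0) = -1
p′′(0) = -2

-1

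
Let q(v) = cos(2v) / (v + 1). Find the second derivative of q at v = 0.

-2

Multiply the numerator's expansion by the denominator's geometric series.
The coefficient of v^2 in the expansion is -1, so q′′(0) = 2! * (-1) = -2.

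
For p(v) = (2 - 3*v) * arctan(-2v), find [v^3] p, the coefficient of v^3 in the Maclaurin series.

Multiply each power in the prefactor through the base expansion.
p(0) = 0
p′(0) = -4
p′′(0) = 12
p′′′(0) = 32
The Taylor polynomial is Σ p^(k)(0)/k! · v^k.

16/3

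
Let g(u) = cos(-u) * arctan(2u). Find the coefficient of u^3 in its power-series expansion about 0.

Take the Cauchy product of the two expansions.
g(0) = 0
g′(0) = 2
g′′(0) = 0
g′′′(0) = -22
So c_3 = g′′′(0)/3! = -11/3.

-11/3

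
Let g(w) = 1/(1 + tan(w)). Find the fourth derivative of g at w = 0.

Compose series: expand the inner function first, then feed it into the outer expansion.
From the series, [w^4] g = 5/3; multiply by 4! = 24 to get 40.

40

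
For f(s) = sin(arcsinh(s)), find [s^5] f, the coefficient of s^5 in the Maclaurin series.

1/6

Let u equal the inner series; expand the outer function in u and truncate.
So c_5 = f^(5)(0)/5! = 1/6.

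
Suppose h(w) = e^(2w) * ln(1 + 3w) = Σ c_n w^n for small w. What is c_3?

6

Take the Cauchy product of the two expansions.
[w^0] = 0;  [w^1] = 3;  [w^2] = 3/2;  [w^3] = 6.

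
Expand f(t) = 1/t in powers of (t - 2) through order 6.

(t - 2)^6/128 - (t - 2)^5/64 + (t - 2)^4/32 - (t - 2)^3/16 + (t - 2)^2/8 - (t - 2)/4 + 1/2

Apply the Taylor formula c_k = f^(k)(a)/k!.
f(2) = 1/2
f′(2) = -1/4
f′′(2) = 1/4
f′′′(2) = -3/8
f^(4)(2) = 3/4
f^(5)(2) = -15/8
f^(6)(2) = 45/8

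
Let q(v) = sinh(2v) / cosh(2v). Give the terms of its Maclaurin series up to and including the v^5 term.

64*v^5/15 - 8*v^3/3 + 2*v

Divide the numerator series by the denominator series (power-series long division).
q(0) = 0
q′(0) = 2
q′′(0) = 0
q′′′(0) = -16
q^(4)(0) = 0
q^(5)(0) = 512
Dividing each by k! gives the coefficients c_0, ..., c_5.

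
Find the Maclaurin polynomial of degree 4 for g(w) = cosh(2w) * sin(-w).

Multiply the two series term by term and collect like powers.
g(0) = 0
g′(0) = -1
g′′(0) = 0
g′′′(0) = -11
g^(4)(0) = 0
The Taylor polynomial is Σ g^(k)(0)/k! · w^k.

-11*w^3/6 - w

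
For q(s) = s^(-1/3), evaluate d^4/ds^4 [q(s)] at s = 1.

Differentiate repeatedly and evaluate at the center.
From the series, [(s - 1)^4] q = 35/243; multiply by 4! = 24 to get 280/81.

280/81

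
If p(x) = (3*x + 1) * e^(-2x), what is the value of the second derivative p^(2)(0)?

Multiply each power in the prefactor through the base expansion.
The coefficient of x^2 in the expansion is -4, so p′′(0) = 2! * (-4) = -8.

-8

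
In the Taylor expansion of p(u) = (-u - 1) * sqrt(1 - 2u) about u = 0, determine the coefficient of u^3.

Multiply each power in the prefactor through the base expansion.
[u^0] = -1;  [u^1] = 0;  [u^2] = 3/2;  [u^3] = 1.

1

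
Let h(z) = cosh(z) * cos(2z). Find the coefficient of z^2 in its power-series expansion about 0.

Expand each factor separately, then convolve coefficients.
h(0) = 1
h′(0) = 0
h′′(0) = -3
So c_2 = h′′(0)/2! = -3/2.

-3/2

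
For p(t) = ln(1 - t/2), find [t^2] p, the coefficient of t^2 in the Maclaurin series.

-1/8

p(0) = 0
p′(0) = -1/2
p′′(0) = -1/4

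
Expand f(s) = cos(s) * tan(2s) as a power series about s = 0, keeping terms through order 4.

5*s^3/3 + 2*s

Write out both Maclaurin series and multiply, keeping only the needed powers.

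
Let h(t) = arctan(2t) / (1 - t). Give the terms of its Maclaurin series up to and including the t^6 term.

Use 1/(1 - r) = Σ r^k on the denominator, then take the Cauchy product.
h(0) = 0
h′(0) = 2
h′′(0) = 4
h′′′(0) = -4
h^(4)(0) = -16
h^(5)(0) = 688
h^(6)(0) = 4128
Dividing each by k! gives the coefficients c_0, ..., c_6.

86*t^6/15 + 86*t^5/15 - 2*t^4/3 - 2*t^3/3 + 2*t^2 + 2*t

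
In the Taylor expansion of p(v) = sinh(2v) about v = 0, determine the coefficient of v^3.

4/3

[v^0] = 0;  [v^1] = 2;  [v^2] = 0;  [v^3] = 4/3.
So c_3 = p′′′(0)/3! = 4/3.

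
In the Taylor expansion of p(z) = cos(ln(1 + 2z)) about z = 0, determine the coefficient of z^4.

Let u equal the inner series; expand the outer function in u and truncate.
p(0) = 1
p′(0) = 0
p′′(0) = -4
p′′′(0) = 24
p^(4)(0) = -160
So c_4 = p^(4)(0)/4! = -20/3.

-20/3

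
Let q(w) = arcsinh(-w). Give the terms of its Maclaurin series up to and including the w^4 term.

w^3/6 - w

Differentiate repeatedly and evaluate at the center.
q(0) = 0
q′(0) = -1
q′′(0) = 0
q′′′(0) = 1
q^(4)(0) = 0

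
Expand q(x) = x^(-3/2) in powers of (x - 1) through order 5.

-693*(x - 1)^5/256 + 315*(x - 1)^4/128 - 35*(x - 1)^3/16 + 15*(x - 1)^2/8 - 3*(x - 1)/2 + 1

Differentiate repeatedly and evaluate at the center.
[(x - 1)^0] = 1;  [(x - 1)^1] = -3/2;  [(x - 1)^2] = 15/8;  [(x - 1)^3] = -35/16;  [(x - 1)^4] = 315/128;  [(x - 1)^5] = -693/256.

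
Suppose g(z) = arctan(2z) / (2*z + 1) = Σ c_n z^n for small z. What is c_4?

Multiply the numerator's expansion by the denominator's geometric series.
[z^0] = 0;  [z^1] = 2;  [z^2] = -4;  [z^3] = 16/3;  [z^4] = -32/3.

-32/3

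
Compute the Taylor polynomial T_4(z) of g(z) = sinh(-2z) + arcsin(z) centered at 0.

-7*z^3/6 - z

Expand each term separately and add.
[z^0] = 0;  [z^1] = -1;  [z^2] = 0;  [z^3] = -7/6;  [z^4] = 0.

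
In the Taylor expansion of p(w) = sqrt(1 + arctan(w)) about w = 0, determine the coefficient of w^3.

Compose series: expand the inner function first, then feed it into the outer expansion.
[w^0] = 1;  [w^1] = 1/2;  [w^2] = -1/8;  [w^3] = -5/48.

-5/48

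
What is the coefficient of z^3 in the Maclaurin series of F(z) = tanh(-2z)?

8/3

F(0) = 0
F′(0) = -2
F′′(0) = 0
F′′′(0) = 16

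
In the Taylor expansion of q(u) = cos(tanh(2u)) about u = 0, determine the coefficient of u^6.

-236/15

Let u equal the inner series; expand the outer function in u and truncate.
[u^0] = 1;  [u^1] = 0;  [u^2] = -2;  [u^3] = 0;  [u^4] = 6;  [u^5] = 0;  [u^6] = -236/15.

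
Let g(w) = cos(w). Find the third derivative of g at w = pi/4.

sqrt(2)/2

The coefficient of (w - pi/4)^3 in the expansion is sqrt(2)/12, so g′′′(pi/4) = 3! * (sqrt(2)/12) = sqrt(2)/2.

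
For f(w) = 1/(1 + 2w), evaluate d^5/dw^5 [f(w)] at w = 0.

Use the known series and substitute for the argument.
The coefficient of w^5 in the expansion is -32, so f^(5)(0) = 5! * (-32) = -3840.

-3840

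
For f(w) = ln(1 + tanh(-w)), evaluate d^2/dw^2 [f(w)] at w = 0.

Let u equal the inner series; expand the outer function in u and truncate.
The coefficient of w^2 in the expansion is -1/2, so f′′(0) = 2! * (-1/2) = -1.

-1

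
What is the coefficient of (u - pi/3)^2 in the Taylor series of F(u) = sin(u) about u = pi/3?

F(pi/3) = sqrt(3)/2
F′(pi/3) = 1/2
F′′(pi/3) = -sqrt(3)/2
Then c_k = F^(k)(pi/3)/k! gives each Taylor coefficient.

-sqrt(3)/4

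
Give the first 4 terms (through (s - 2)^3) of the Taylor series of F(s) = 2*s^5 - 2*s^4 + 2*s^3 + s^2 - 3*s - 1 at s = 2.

66*(s - 2)^3 + 125*(s - 2)^2 + 121*(s - 2) + 45

Differentiate repeatedly and evaluate at the center.
[(s - 2)^0] = 45;  [(s - 2)^1] = 121;  [(s - 2)^2] = 125;  [(s - 2)^3] = 66.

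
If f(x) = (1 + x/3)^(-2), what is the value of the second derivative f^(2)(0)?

From the series, [x^2] f = 1/3; multiply by 2! = 2 to get 2/3.

2/3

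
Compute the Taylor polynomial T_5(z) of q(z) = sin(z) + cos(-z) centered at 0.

Combine the two series term by term.
q(0) = 1
q′(0) = 1
q′′(0) = -1
q′′′(0) = -1
q^(4)(0) = 1
q^(5)(0) = 1
Dividing each by k! gives the coefficients c_0, ..., c_5.

z^5/120 + z^4/24 - z^3/6 - z^2/2 + z + 1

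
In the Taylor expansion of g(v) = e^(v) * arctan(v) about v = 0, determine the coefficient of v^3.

Multiply the two series term by term and collect like powers.
[v^0] = 0;  [v^1] = 1;  [v^2] = 1;  [v^3] = 1/6.

1/6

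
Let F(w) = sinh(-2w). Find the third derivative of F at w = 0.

The coefficient of w^3 in the expansion is -4/3, so F′′′(0) = 3! * (-4/3) = -8.

-8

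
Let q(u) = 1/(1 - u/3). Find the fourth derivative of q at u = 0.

8/27

The coefficient of u^4 in the expansion is 1/81, so q^(4)(0) = 4! * (1/81) = 8/27.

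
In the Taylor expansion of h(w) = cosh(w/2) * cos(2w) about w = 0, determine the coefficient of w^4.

Expand each factor separately, then convolve coefficients.
h(0) = 1
h′(0) = 0
h′′(0) = -15/4
h′′′(0) = 0
h^(4)(0) = 161/16
Dividing each by k! gives the coefficients c_0, ..., c_4.

161/384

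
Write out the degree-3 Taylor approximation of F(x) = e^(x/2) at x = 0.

F(0) = 1
F′(0) = 1/2
F′′(0) = 1/4
F′′′(0) = 1/8
The Taylor polynomial is Σ F^(k)(0)/k! · x^k.

x^3/48 + x^2/8 + x/2 + 1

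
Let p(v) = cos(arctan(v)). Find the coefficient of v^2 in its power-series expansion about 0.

-1/2

Plug the Maclaurin series of the inner function into that of the outer and collect terms.
p(0) = 1
p′(0) = 0
p′′(0) = -1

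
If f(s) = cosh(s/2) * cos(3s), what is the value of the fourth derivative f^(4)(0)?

Write out both Maclaurin series and multiply, keeping only the needed powers.
From the series, [s^4] f = 1081/384; multiply by 4! = 24 to get 1081/16.

1081/16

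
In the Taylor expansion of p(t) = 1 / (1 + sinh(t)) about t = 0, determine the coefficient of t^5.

-181/120

Write 1/(1+u) = 1 - u + u^2 - u^3 + ... and substitute the series for u.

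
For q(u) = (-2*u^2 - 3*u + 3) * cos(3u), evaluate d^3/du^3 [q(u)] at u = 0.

Multiply each power in the prefactor through the base expansion.
The coefficient of u^3 in the expansion is 27/2, so q′′′(0) = 3! * (27/2) = 81.

81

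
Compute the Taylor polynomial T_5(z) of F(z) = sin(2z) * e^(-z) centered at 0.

Take the Cauchy product of the two expansions.

-19*z^5/60 + z^4 - z^3/3 - 2*z^2 + 2*z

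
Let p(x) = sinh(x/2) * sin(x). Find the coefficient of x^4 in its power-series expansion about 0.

-1/16

Expand each factor separately, then convolve coefficients.
p(0) = 0
p′(0) = 0
p′′(0) = 1
p′′′(0) = 0
p^(4)(0) = -3/2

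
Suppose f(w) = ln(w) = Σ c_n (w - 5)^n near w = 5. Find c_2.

f(5) = ln(5)
f′(5) = 1/5
f′′(5) = -1/25
Then c_k = f^(k)(5)/k! gives each Taylor coefficient.

-1/50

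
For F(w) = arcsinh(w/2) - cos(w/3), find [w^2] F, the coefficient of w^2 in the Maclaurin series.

Combine the two series term by term.
So c_2 = F′′(0)/2! = 1/18.

1/18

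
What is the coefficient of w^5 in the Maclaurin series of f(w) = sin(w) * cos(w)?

2/15

Take the Cauchy product of the two expansions.
f(0) = 0
f′(0) = 1
f′′(0) = 0
f′′′(0) = -4
f^(4)(0) = 0
f^(5)(0) = 16
The Taylor polynomial is Σ f^(k)(0)/k! · w^k.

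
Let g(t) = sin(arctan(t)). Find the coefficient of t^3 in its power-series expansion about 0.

-1/2

Plug the Maclaurin series of the inner function into that of the outer and collect terms.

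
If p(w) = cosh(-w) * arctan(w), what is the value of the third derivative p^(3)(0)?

Expand each factor separately, then convolve coefficients.
From the series, [w^3] p = 1/6; multiply by 3! = 6 to get 1.

1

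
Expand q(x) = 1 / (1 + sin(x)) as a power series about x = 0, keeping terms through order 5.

-61*x^5/120 + 2*x^4/3 - 5*x^3/6 + x^2 - x + 1

Expand as Σ (-1)^k u^k with u equal to the inner function's series.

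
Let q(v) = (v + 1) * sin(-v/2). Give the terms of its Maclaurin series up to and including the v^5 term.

Multiply each power in the prefactor through the base expansion.
q(0) = 0
q′(0) = -1/2
q′′(0) = -1
q′′′(0) = 1/8
q^(4)(0) = 1/2
q^(5)(0) = -1/32
The Taylor polynomial is Σ q^(k)(0)/k! · v^k.

-v^5/3840 + v^4/48 + v^3/48 - v^2/2 - v/2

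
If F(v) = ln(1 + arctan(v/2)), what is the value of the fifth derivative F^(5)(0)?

1/4

Plug the Maclaurin series of the inner function into that of the outer and collect terms.
The coefficient of v^5 in the expansion is 1/480, so F^(5)(0) = 5! * (1/480) = 1/4.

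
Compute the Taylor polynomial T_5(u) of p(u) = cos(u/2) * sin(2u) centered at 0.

Expand each factor separately, then convolve coefficients.
p(0) = 0
p′(0) = 2
p′′(0) = 0
p′′′(0) = -19/2
p^(4)(0) = 0
p^(5)(0) = 421/8

421*u^5/960 - 19*u^3/12 + 2*u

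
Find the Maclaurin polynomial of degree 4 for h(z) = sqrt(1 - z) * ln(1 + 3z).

Expand each factor separately, then convolve coefficients.
h(0) = 0
h′(0) = 3
h′′(0) = -12
h′′′(0) = 261/4
h^(4)(0) = -585
The Taylor polynomial is Σ h^(k)(0)/k! · z^k.

-195*z^4/8 + 87*z^3/8 - 6*z^2 + 3*z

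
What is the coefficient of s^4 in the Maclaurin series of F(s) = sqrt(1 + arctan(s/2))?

17/6144

Substitute the inner expansion into the outer series and collect powers.
[s^0] = 1;  [s^1] = 1/4;  [s^2] = -1/32;  [s^3] = -5/384;  [s^4] = 17/6144.
So c_4 = F^(4)(0)/4! = 17/6144.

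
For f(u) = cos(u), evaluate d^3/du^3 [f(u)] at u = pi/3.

sqrt(3)/2

Differentiate repeatedly and evaluate at the center.
The coefficient of (u - pi/3)^3 in the expansion is sqrt(3)/12, so f′′′(pi/3) = 3! * (sqrt(3)/12) = sqrt(3)/2.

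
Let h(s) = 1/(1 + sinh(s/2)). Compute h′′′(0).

Substitute the inner expansion into the outer series and collect powers.
The coefficient of s^3 in the expansion is -7/48, so h′′′(0) = 3! * (-7/48) = -7/8.

-7/8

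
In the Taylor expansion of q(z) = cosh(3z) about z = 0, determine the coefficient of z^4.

27/8

c_4 = q^(4)(0)/4! = 27/8.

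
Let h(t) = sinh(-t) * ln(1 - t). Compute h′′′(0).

Multiply the two series term by term and collect like powers.
The coefficient of t^3 in the expansion is 1/2, so h′′′(0) = 3! * (1/2) = 3.

3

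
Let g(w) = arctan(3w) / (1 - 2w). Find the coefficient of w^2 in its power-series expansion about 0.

Take the Cauchy product of the two expansions.
[w^0] = 0;  [w^1] = 3;  [w^2] = 6.

6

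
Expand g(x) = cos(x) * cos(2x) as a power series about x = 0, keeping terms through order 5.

Multiply the two series term by term and collect like powers.
g(0) = 1
g′(0) = 0
g′′(0) = -5
g′′′(0) = 0
g^(4)(0) = 41
g^(5)(0) = 0

41*x^4/24 - 5*x^2/2 + 1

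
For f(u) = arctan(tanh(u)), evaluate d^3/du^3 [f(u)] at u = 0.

Let u equal the inner series; expand the outer function in u and truncate.
From the series, [u^3] f = -2/3; multiply by 3! = 6 to get -4.

-4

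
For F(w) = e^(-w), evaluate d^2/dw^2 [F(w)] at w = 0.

1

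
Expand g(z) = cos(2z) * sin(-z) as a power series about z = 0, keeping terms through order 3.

Multiply the two series term by term and collect like powers.
g(0) = 0
g′(0) = -1
g′′(0) = 0
g′′′(0) = 13

13*z^3/6 - z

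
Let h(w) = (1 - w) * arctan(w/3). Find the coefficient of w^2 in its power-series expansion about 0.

-1/3

Distribute the polynomial across the series and collect like powers.
So c_2 = h′′(0)/2! = -1/3.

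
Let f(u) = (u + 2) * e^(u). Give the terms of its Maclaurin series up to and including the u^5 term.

7*u^5/120 + u^4/4 + 5*u^3/6 + 2*u^2 + 3*u + 2

Multiply each power in the prefactor through the base expansion.
f(0) = 2
f′(0) = 3
f′′(0) = 4
f′′′(0) = 5
f^(4)(0) = 6
f^(5)(0) = 7
Dividing each by k! gives the coefficients c_0, ..., c_5.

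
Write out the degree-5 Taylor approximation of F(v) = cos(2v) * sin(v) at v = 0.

Multiply the two series term by term and collect like powers.
F(0) = 0
F′(0) = 1
F′′(0) = 0
F′′′(0) = -13
F^(4)(0) = 0
F^(5)(0) = 121

121*v^5/120 - 13*v^3/6 + v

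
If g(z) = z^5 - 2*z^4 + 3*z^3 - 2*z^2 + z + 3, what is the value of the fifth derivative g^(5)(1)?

120

The coefficient of (z - 1)^5 in the expansion is 1, so g^(5)(1) = 5! * (1) = 120.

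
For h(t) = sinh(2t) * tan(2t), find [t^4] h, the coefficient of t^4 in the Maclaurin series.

Write out both Maclaurin series and multiply, keeping only the needed powers.
h(0) = 0
h′(0) = 0
h′′(0) = 8
h′′′(0) = 0
h^(4)(0) = 192
So c_4 = h^(4)(0)/4! = 8.

8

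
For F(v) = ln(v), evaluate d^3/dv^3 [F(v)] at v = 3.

2/27

Differentiate repeatedly and evaluate at the center.
From the series, [(v - 3)^3] F = 1/81; multiply by 3! = 6 to get 2/27.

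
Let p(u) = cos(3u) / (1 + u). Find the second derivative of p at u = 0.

-7

Expand each factor separately, then convolve coefficients.
The coefficient of u^2 in the expansion is -7/2, so p′′(0) = 2! * (-7/2) = -7.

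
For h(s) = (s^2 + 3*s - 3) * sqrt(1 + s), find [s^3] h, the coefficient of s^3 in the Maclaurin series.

Distribute the polynomial across the series and collect like powers.
h(0) = -3
h′(0) = 3/2
h′′(0) = 23/4
h′′′(0) = -3/8
So c_3 = h′′′(0)/3! = -1/16.

-1/16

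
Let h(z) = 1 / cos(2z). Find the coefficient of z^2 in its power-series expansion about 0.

2

Invert the denominator's series and multiply.
[z^0] = 1;  [z^1] = 0;  [z^2] = 2.
So c_2 = h′′(0)/2! = 2.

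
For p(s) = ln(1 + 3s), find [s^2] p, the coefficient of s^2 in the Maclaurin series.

-9/2

Compute the successive derivatives at the expansion point and divide by k!.
[s^0] = 0;  [s^1] = 3;  [s^2] = -9/2.
So c_2 = p′′(0)/2! = -9/2.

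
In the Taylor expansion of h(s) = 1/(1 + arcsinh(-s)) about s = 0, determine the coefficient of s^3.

5/6

Compose series: expand the inner function first, then feed it into the outer expansion.
h(0) = 1
h′(0) = 1
h′′(0) = 2
h′′′(0) = 5
So c_3 = h′′′(0)/3! = 5/6.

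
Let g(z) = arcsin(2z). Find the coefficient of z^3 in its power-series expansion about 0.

4/3

Compute the successive derivatives at the expansion point and divide by k!.
g(0) = 0
g′(0) = 2
g′′(0) = 0
g′′′(0) = 8
So c_3 = g′′′(0)/3! = 4/3.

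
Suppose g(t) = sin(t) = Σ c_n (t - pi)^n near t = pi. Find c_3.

Compute the successive derivatives at the expansion point and divide by k!.
[(t - pi)^0] = 0;  [(t - pi)^1] = -1;  [(t - pi)^2] = 0;  [(t - pi)^3] = 1/6.

1/6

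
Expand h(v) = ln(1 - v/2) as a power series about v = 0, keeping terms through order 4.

Differentiate repeatedly and evaluate at the center.
h(0) = 0
h′(0) = -1/2
h′′(0) = -1/4
h′′′(0) = -1/4
h^(4)(0) = -3/8
Dividing each by k! gives the coefficients c_0, ..., c_4.

-v^4/64 - v^3/24 - v^2/8 - v/2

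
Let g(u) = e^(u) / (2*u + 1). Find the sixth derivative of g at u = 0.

27949

Use 1/(1 - r) = Σ r^k on the denominator, then take the Cauchy product.
From the series, [u^6] g = 27949/720; multiply by 6! = 720 to get 27949.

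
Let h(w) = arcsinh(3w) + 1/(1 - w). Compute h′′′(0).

-21

Expand each term separately and add.
The coefficient of w^3 in the expansion is -7/2, so h′′′(0) = 3! * (-7/2) = -21.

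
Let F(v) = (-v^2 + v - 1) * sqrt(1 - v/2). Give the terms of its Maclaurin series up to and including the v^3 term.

29*v^3/128 - 39*v^2/32 + 5*v/4 - 1

Distribute the polynomial across the series and collect like powers.
F(0) = -1
F′(0) = 5/4
F′′(0) = -39/16
F′′′(0) = 87/64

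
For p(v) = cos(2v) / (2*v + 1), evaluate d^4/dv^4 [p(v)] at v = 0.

208

Multiply the numerator's expansion by the denominator's geometric series.
From the series, [v^4] p = 26/3; multiply by 4! = 24 to get 208.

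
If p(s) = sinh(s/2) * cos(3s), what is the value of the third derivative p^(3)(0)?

Multiply the two series term by term and collect like powers.
From the series, [s^3] p = -107/48; multiply by 3! = 6 to get -107/8.

-107/8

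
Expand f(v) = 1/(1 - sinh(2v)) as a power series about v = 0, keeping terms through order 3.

28*v^3/3 + 4*v^2 + 2*v + 1

Plug the Maclaurin series of the inner function into that of the outer and collect terms.
f(0) = 1
f′(0) = 2
f′′(0) = 8
f′′′(0) = 56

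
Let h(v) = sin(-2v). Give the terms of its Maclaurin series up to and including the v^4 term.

4*v^3/3 - 2*v

[v^0] = 0;  [v^1] = -2;  [v^2] = 0;  [v^3] = 4/3;  [v^4] = 0.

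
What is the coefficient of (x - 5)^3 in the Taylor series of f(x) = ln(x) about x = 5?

1/375

Use the known series and substitute for the argument.
f(5) = ln(5)
f′(5) = 1/5
f′′(5) = -1/25
f′′′(5) = 2/125
So c_3 = f′′′(5)/3! = 1/375.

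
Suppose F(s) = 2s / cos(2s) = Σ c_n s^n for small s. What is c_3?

Write the quotient as an unknown series and match coefficients against numerator = denominator · series.
[s^0] = 0;  [s^1] = 2;  [s^2] = 0;  [s^3] = 4.

4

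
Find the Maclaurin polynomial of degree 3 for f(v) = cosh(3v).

9*v^2/2 + 1

f(0) = 1
f′(0) = 0
f′′(0) = 9
f′′′(0) = 0
Then c_k = f^(k)(0)/k! gives each Taylor coefficient.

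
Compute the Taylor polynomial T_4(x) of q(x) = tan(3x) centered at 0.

q(0) = 0
q′(0) = 3
q′′(0) = 0
q′′′(0) = 54
q^(4)(0) = 0
The Taylor polynomial is Σ q^(k)(0)/k! · x^k.

9*x^3 + 3*x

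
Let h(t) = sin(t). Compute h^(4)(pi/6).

1/2

Use the known series and substitute for the argument.
The coefficient of (t - pi/6)^4 in the expansion is 1/48, so h^(4)(pi/6) = 4! * (1/48) = 1/2.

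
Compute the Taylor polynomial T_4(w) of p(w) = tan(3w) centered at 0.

Use the known series and substitute for the argument.
p(0) = 0
p′(0) = 3
p′′(0) = 0
p′′′(0) = 54
p^(4)(0) = 0
Dividing each by k! gives the coefficients c_0, ..., c_4.

9*w^3 + 3*w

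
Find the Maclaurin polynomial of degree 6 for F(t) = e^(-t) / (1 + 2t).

Take the Cauchy product of the two expansions.

75973*t^6/720 - 6331*t^5/120 + 211*t^4/8 - 79*t^3/6 + 13*t^2/2 - 3*t + 1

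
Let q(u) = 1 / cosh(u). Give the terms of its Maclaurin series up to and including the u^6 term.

Write the quotient as an unknown series and match coefficients against numerator = denominator · series.
q(0) = 1
q′(0) = 0
q′′(0) = -1
q′′′(0) = 0
q^(4)(0) = 5
q^(5)(0) = 0
q^(6)(0) = -61

-61*u^6/720 + 5*u^4/24 - u^2/2 + 1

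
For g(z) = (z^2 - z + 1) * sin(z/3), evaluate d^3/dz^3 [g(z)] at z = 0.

53/27

Distribute the polynomial across the series and collect like powers.
The coefficient of z^3 in the expansion is 53/162, so g′′′(0) = 3! * (53/162) = 53/27.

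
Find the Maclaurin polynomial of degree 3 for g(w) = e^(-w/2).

-w^3/48 + w^2/8 - w/2 + 1

g(0) = 1
g′(0) = -1/2
g′′(0) = 1/4
g′′′(0) = -1/8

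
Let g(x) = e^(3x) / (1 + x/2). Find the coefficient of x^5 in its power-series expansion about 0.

Multiply the two series term by term and collect like powers.
So c_5 = g^(5)(0)/5! = 169/160.

169/160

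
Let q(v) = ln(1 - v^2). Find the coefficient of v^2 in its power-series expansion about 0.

-1

q(0) = 0
q′(0) = 0
q′′(0) = -2
Then c_k = q^(k)(0)/k! gives each Taylor coefficient.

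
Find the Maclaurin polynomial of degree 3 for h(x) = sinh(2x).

4*x^3/3 + 2*x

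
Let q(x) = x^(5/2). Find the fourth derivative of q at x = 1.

The coefficient of (x - 1)^4 in the expansion is -5/128, so q^(4)(1) = 4! * (-5/128) = -15/16.

-15/16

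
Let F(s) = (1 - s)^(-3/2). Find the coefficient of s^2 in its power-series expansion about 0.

15/8

F(0) = 1
F′(0) = 3/2
F′′(0) = 15/4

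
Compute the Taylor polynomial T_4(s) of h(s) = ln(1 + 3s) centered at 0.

-81*s^4/4 + 9*s^3 - 9*s^2/2 + 3*s

[s^0] = 0;  [s^1] = 3;  [s^2] = -9/2;  [s^3] = 9;  [s^4] = -81/4.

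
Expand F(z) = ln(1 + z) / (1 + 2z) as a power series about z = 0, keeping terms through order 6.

-1327*z^6/30 + 661*z^5/30 - 131*z^4/12 + 16*z^3/3 - 5*z^2/2 + z

Expand each factor separately, then convolve coefficients.
[z^0] = 0;  [z^1] = 1;  [z^2] = -5/2;  [z^3] = 16/3;  [z^4] = -131/12;  [z^5] = 661/30;  [z^6] = -1327/30.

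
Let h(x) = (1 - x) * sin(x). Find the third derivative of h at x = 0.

Shift and add copies of the series according to the polynomial's terms.
The coefficient of x^3 in the expansion is -1/6, so h′′′(0) = 3! * (-1/6) = -1.

-1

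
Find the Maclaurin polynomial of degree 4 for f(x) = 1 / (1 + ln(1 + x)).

Expand as Σ (-1)^k u^k with u equal to the inner function's series.
f(0) = 1
f′(0) = -1
f′′(0) = 3
f′′′(0) = -14
f^(4)(0) = 88
The Taylor polynomial is Σ f^(k)(0)/k! · x^k.

11*x^4/3 - 7*x^3/3 + 3*x^2/2 - x + 1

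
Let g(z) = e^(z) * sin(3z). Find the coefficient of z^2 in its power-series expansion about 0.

Multiply the two series term by term and collect like powers.
g(0) = 0
g′(0) = 3
g′′(0) = 6
So c_2 = g′′(0)/2! = 3.

3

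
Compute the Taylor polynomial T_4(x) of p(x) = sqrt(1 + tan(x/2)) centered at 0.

-47*x^4/6144 + 11*x^3/384 - x^2/32 + x/4 + 1

Substitute the inner expansion into the outer series and collect powers.
p(0) = 1
p′(0) = 1/4
p′′(0) = -1/16
p′′′(0) = 11/64
p^(4)(0) = -47/256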